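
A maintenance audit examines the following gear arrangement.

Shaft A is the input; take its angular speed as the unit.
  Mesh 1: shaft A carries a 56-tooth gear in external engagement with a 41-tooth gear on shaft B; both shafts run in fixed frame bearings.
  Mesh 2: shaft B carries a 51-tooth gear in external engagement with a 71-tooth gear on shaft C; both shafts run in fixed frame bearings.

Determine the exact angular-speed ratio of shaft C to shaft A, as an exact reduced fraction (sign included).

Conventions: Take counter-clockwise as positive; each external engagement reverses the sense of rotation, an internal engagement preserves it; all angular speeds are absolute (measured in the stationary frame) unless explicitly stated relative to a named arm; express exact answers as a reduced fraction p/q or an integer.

class = fixed-axis compound train [2 meshes; 2 ratios multiply, 2 sense flips]
mesh 1 [56T→41T]: running ratio 56/41, sense −
mesh 2 [51T→71T]: running ratio 2856/2911, sense +
ω_out/ω_in = 2856/2911

2856/2911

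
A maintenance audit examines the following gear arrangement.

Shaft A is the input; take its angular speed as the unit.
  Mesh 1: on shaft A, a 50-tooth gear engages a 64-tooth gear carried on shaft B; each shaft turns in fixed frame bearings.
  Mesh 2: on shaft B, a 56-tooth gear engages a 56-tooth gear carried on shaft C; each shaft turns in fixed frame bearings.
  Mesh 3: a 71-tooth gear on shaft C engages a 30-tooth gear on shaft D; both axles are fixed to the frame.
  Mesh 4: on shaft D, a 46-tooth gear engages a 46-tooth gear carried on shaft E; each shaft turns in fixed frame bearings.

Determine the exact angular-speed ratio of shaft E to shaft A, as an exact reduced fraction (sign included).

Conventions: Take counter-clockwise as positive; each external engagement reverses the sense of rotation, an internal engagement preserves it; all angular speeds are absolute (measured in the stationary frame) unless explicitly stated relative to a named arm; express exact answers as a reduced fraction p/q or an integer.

355/192

class = fixed-axis compound train [4 meshes; 4 ratios multiply, 4 sense flips]
mesh 1 [50T→64T]: running ratio 25/32, sense −
mesh 2 [56T→56T]: running ratio 25/32, sense +
mesh 3 [71T→30T]: running ratio 355/192, sense −
mesh 4 [46T→46T]: running ratio 355/192, sense +
ω_out/ω_in = 355/192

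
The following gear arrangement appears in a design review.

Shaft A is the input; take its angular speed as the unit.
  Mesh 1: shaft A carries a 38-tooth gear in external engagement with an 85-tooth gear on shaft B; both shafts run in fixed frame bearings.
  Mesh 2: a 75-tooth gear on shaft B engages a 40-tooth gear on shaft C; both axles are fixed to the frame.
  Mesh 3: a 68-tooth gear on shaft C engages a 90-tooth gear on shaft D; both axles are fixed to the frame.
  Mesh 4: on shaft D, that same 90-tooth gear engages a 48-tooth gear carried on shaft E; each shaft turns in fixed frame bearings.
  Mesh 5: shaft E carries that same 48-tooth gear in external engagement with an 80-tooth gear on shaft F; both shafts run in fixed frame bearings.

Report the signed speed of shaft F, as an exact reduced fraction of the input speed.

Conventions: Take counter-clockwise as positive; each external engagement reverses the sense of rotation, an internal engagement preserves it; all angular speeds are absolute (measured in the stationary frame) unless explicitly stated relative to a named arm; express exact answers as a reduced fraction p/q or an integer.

5-mesh fixed-axis compound train (all bearings frame-fixed)
mesh 1 [38T→85T]: |ω|/ω_in = 1×38/85 = 38/85, sense flips to −
mesh 2 [75T→40T]: |ω|/ω_in = (38/85)×75/40 = 57/68, sense flips to +
mesh 3 [68T→90T]: |ω|/ω_in = (57/68)×68/90 = 19/30, sense flips to −
mesh 4 [90T→48T]: |ω|/ω_in = (19/30)×90/48 = 19/16, sense flips to +
mesh 5 [48T→80T]: |ω|/ω_in = (19/16)×48/80 = 57/80, sense flips to −
signed output speed (× input speed) = -57/80

-57/80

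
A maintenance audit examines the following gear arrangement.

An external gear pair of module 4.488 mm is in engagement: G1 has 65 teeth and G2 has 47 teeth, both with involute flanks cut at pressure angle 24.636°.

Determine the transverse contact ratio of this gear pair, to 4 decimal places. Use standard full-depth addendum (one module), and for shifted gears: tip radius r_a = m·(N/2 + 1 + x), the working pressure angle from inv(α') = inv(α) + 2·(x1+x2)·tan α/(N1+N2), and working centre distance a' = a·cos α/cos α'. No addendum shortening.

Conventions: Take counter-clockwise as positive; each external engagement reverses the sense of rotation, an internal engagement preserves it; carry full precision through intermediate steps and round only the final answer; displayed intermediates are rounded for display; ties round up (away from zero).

1.5589

single-mesh involute tooth geometry (65T engaging 47T at module 4.488)
base radii: r_b1 = 132.583002, r_b2 = 95.867709
tip radii: r_a1 = 150.348000, r_a2 = 109.956000
no profile shift: α' = α, a' = a
action lengths: √(r_a1²−r_b1²) = 70.896182, √(r_a2²−r_b2²) = 53.848902
base pitch p_b = π·m·cos α = 12.816055
CR = (70.896182 + 53.848902 − 251.328000·sin 24.63600°)/12.816055 = 1.558865
contact ratio ≈ 1.5589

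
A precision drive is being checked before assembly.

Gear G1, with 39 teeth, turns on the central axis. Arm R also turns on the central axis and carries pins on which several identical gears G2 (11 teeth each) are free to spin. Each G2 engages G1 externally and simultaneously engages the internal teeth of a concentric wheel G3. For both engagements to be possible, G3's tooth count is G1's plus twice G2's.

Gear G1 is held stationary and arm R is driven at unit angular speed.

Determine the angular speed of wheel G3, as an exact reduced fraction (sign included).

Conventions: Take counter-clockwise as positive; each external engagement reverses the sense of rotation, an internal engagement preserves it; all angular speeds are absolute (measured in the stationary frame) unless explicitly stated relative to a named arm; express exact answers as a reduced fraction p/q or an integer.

100/61

planetary set (39T centre, 11T on arm, 61T internal) — Willis relation
ring teeth: 39 + 2·11 = 61
39(ω_sun−ω_arm) = −61(ω_ring−ω_arm),  ω_sun = 0, ω_arm = 1
ω_ring = 1 − (39/61)(0−1) = 100/61
exact speed ratio = 100/61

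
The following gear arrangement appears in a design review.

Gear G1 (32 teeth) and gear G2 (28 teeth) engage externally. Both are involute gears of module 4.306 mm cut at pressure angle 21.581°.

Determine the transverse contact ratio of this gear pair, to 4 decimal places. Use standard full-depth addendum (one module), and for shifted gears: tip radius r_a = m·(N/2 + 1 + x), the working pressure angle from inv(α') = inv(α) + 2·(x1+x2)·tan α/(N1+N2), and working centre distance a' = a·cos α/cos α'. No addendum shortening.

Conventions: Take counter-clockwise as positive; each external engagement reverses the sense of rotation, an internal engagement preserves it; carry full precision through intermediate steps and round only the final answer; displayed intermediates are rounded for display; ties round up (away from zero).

1.5885

topology: single-mesh involute geometry — m = 4.306, 32T/28T pair
base radii: r_b1 = 64.066288, r_b2 = 56.058002
tip radii: r_a1 = 73.202000, r_a2 = 64.590000
no profile shift: α' = α, a' = a
action lengths: √(r_a1²−r_b1²) = 35.412478, √(r_a2²−r_b2²) = 32.083774
base pitch p_b = π·m·cos α = 12.579386
CR = (35.412478 + 32.083774 − 129.180000·sin 21.58100°)/12.579386 = 1.588452
contact ratio ≈ 1.5885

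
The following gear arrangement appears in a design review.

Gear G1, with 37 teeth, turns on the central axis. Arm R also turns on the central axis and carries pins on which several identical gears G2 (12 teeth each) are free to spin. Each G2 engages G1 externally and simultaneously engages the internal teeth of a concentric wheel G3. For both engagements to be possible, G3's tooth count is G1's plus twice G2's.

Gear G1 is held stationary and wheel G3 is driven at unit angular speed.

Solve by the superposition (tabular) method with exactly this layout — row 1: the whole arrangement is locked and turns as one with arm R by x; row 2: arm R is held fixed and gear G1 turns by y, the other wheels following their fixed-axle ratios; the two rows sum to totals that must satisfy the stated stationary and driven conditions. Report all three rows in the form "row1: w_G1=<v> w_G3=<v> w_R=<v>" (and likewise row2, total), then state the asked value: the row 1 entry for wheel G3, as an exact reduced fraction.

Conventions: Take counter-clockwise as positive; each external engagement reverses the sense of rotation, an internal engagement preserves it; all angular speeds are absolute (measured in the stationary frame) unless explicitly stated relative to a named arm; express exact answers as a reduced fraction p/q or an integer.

topology: planetary set — G1 37T / G2 12T / G3 61T, arm = carrier (Willis)
row 1 (train locked, turned with arm): all members turn x
superposition row 2 [arm held]: sun y, ring −(37/61)·y, arm 0
boundary: total ω_sun = x + y = 0 and total ω_ring = x − (37/61)·y = 1  ⇒  y = -61/98, x = 61/98
row 2 ring = −(37/61)·(-61/98) = 37/98
totals (row 1 + row 2): sun 61/98 + (-61/98) = 0, ring 61/98 + 37/98 = 1, arm 61/98 + 0 = 61/98
asked cell (row1, ring) = 61/98

row1: w_G1=61/98 w_G3=61/98 w_R=61/98
row2: w_G1=-61/98 w_G3=37/98 w_R=0
total: w_G1=0 w_G3=1 w_R=61/98
asked value: 61/98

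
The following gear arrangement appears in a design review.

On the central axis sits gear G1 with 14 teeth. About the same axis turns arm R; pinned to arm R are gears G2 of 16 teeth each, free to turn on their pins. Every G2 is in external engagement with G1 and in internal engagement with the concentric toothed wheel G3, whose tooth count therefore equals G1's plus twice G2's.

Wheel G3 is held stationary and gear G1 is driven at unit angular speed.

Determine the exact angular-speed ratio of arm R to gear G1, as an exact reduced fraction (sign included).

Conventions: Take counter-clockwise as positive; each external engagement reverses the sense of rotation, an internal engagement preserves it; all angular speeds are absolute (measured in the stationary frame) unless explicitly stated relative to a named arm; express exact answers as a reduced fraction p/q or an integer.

recognized (axles ride arm R): planetary set, 14/16/46 teeth
ring teeth: 14 + 2·16 = 46
14(ω_sun−ω_arm) = −46(ω_ring−ω_arm),  ω_ring = 0, ω_sun = 1
14(1−ω_arm) = −46(0−ω_arm)  ⇒  60·ω_arm = 14  ⇒  ω_arm = 7/30
ω_out/ω_in = 7/30

7/30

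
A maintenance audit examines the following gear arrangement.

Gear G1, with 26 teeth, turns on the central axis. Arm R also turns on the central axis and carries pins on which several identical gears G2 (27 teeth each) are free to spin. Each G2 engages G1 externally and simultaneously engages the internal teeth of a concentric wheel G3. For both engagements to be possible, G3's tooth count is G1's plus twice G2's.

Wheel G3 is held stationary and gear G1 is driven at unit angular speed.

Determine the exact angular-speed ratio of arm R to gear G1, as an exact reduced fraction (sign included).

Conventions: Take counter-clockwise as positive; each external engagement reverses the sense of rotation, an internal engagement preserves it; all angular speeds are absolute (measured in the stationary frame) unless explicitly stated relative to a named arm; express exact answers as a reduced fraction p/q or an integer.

13/53

topology: planetary set — G1 26T / G2 27T / G3 80T, arm = carrier (Willis)
ring teeth: 26 + 2·27 = 80
26(ω_sun−ω_arm) = −80(ω_ring−ω_arm),  ω_ring = 0, ω_sun = 1
26(1−ω_arm) = −80(0−ω_arm)  ⇒  106·ω_arm = 26  ⇒  ω_arm = 13/53
ω_out/ω_in = 13/53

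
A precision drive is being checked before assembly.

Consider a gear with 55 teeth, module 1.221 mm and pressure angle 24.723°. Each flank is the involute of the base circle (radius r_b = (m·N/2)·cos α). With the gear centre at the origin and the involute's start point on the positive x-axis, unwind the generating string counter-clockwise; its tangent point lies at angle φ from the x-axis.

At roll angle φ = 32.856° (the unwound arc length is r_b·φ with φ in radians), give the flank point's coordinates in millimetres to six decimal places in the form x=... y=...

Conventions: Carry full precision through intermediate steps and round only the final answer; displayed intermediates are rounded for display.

x=35.109775 y=1.854824

recognized (one wheel, involute flank): single-mesh tooth geometry, m = 1.221, N = 55
pitch radius r_p = m·N/2 = 1.221·55/2 = 33.577500
base radius r_b = r_p·cos α = 33.577500·cos 24.723° = 30.499798
roll angle φ = 32.856° = 0.57344538 rad
x = r_b·(cos φ + φ·sin φ) = 35.109775
y = r_b·(sin φ − φ·cos φ) = 1.854824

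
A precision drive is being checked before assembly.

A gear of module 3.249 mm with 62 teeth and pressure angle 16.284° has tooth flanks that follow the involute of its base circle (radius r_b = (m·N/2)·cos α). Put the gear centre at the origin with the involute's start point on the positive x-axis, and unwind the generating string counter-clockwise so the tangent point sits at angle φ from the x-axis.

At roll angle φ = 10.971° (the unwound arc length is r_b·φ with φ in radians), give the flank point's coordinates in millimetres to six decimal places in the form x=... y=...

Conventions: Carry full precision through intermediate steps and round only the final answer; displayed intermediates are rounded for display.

topology: single-mesh involute geometry — m = 3.249, N = 62
pitch radius r_p = m·N/2 = 3.249·62/2 = 100.719000
base radius r_b = r_p·cos α = 100.719000·cos 16.284° = 96.678519
roll angle φ = 10.971° = 0.19148007 rad
x = r_b·(cos φ + φ·sin φ) = 98.434647
y = r_b·(sin φ − φ·cos φ) = 0.225417

x=98.434647 y=0.225417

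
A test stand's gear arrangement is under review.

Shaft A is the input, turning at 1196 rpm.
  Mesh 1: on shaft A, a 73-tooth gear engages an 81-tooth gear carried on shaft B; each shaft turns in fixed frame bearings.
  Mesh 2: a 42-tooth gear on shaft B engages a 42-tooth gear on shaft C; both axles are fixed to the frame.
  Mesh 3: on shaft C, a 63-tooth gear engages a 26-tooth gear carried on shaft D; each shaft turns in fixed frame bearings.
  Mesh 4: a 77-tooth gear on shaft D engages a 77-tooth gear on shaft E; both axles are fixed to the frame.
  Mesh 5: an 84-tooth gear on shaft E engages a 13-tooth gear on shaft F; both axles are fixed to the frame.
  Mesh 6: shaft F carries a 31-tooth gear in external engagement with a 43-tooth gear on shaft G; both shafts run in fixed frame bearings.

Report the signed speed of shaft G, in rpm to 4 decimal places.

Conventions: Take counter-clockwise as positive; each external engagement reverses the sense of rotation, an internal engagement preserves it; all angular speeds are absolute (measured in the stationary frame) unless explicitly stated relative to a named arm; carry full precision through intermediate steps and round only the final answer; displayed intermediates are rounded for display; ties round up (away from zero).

+12166.4925 rpm

class = fixed-axis compound train [6 meshes; 6 ratios multiply, 6 sense flips]
mesh 1 [73T→81T]: ω = 1196.0000×73/81 = 1077.8765 rpm, sense flips to −
mesh 2 [42T→42T]: ω = 1077.8765×42/42 = 1077.8765 rpm, sense flips to +
mesh 3 [63T→26T]: ω = 1077.8765×63/26 = 2611.7778 rpm, sense flips to −
mesh 4 [77T→77T]: ω = 2611.7778×77/77 = 2611.7778 rpm, sense flips to +
mesh 5 [84T→13T]: ω = 2611.7778×84/13 = 16876.1026 rpm, sense flips to −
mesh 6 [31T→43T]: ω = 16876.1026×31/43 = 12166.4925 rpm, sense flips to +
signed output speed = +12166.4925 rpm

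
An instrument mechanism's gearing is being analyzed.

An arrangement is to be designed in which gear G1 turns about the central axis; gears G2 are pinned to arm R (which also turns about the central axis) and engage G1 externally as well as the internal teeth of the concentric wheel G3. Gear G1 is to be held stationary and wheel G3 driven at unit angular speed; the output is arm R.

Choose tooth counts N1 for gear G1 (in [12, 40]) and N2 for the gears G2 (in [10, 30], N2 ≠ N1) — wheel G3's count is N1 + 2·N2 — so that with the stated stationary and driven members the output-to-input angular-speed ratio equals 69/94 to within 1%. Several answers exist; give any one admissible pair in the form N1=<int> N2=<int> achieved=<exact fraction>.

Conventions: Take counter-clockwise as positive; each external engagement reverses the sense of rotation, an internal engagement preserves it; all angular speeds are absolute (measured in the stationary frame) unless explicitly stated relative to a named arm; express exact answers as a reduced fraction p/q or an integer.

topology: planetary set — design target 69/94, arm = carrier (Willis)
Willis with ω_sun = 0: ω_arm/ω_ring = N3/(N1+N3); set equal to 69/94  ⇒  N3/N1 = (69/94)/(1 − 69/94) = 69/25
N3 = N1 + 2·N2  ⇒  N2/N1 = (N3/N1 − 1)/2 = (69/25 − 1)/2 = 22/25
smallest multiple with N1 ≥ 12 and N2 ≥ 10: k = 1  ⇒  N1 = 1·25 = 25, N2 = 1·22 = 22 (N1 ≤ 40, N2 ≤ 30, N2 ≠ N1 ✓), N3 = 25 + 2·22 = 69
check: N3/(N1+N3) with N1 = 25, N3 = 69 gives 69/94; |achieved − target| = 0 ≤ 69/9400 ✓

N1=25 N2=22 achieved=69/94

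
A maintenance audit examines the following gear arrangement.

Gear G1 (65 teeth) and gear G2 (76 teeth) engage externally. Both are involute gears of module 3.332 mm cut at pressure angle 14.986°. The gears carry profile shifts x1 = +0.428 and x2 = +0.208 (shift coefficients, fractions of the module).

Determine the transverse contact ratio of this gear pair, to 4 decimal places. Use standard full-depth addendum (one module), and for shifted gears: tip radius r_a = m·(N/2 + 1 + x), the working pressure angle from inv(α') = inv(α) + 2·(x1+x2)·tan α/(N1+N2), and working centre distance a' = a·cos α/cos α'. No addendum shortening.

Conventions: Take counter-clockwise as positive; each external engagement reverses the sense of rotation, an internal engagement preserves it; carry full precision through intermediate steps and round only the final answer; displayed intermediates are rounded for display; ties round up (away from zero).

single-mesh involute tooth geometry (65T engaging 76T at module 3.332)
base radii: r_b1 = 104.606953, r_b2 = 122.309668
tip radii: r_a1 = 113.048096, r_a2 = 130.641056
inv(α') = inv(14.986°) + 2·(+0.428+0.208)·tan α/(65+76) = 0.00854716  ⇒  α' = 16.70176°
a' = a·cos α / cos α' = 234.9060·cos 14.986°/cos 16.70176° = 236.911030
action lengths: √(r_a1²−r_b1²) = 42.863241, √(r_a2²−r_b2²) = 45.906760
base pitch p_b = π·m·cos α = 10.111767
CR = (42.863241 + 45.906760 − 236.911030·sin 16.70176°)/10.111767 = 2.045552
contact ratio ≈ 2.0456

2.0456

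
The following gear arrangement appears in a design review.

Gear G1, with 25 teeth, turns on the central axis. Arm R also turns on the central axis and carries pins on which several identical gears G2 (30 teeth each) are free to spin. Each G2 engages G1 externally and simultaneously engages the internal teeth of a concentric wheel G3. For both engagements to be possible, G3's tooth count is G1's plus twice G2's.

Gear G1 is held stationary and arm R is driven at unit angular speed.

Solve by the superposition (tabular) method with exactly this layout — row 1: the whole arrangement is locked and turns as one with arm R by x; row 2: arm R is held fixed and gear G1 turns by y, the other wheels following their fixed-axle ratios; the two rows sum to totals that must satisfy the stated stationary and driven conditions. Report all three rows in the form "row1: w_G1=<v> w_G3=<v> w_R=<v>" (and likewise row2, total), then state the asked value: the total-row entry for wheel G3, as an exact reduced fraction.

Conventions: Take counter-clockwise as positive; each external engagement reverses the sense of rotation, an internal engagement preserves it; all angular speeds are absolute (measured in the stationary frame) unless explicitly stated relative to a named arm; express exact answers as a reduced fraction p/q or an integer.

row1: w_G1=1 w_G3=1 w_R=1
row2: w_G1=-1 w_G3=5/17 w_R=0
total: w_G1=0 w_G3=22/17 w_R=1
asked value: 22/17

topology: planetary set — G1 25T / G2 30T / G3 85T, arm = carrier (Willis)
row 1 (train locked, turned with arm): all members turn x
row 2 — arm fixed, fixed-axis ratios: sun y, ring −(25/85)·y, arm 0
boundary: total ω_sun = x + y = 0 and total ω_arm = x = 1  ⇒  y = -1, x = 1
row 2 ring = −(25/85)·(-1) = 5/17
totals (row 1 + row 2): sun 1 + (-1) = 0, ring 1 + 5/17 = 22/17, arm 1 + 0 = 1
asked cell (total, ring) = 22/17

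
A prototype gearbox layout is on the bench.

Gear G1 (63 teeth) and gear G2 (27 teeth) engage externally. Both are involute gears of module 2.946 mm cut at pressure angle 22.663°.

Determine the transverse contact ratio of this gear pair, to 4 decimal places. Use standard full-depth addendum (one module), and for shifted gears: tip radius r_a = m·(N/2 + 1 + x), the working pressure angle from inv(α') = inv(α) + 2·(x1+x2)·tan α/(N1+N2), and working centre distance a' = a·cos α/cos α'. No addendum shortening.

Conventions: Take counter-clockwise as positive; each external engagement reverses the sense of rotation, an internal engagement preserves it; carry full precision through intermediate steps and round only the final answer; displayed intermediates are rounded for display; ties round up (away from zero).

1.5929

single-mesh involute tooth geometry (63T engaging 27T at module 2.946)
base radii: r_b1 = 85.633720, r_b2 = 36.700166
tip radii: r_a1 = 95.745000, r_a2 = 42.717000
no profile shift: α' = α, a' = a
action lengths: √(r_a1²−r_b1²) = 42.824887, √(r_a2²−r_b2²) = 21.859550
base pitch p_b = π·m·cos α = 8.540516
CR = (42.824887 + 21.859550 − 132.570000·sin 22.66300°)/8.540516 = 1.592862
contact ratio ≈ 1.5929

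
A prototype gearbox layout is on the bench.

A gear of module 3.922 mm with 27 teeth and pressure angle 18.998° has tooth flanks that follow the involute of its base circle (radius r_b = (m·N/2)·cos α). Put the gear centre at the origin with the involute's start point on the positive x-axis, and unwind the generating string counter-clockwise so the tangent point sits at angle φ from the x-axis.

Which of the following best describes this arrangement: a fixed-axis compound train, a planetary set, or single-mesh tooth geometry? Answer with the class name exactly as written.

single-mesh tooth geometry

recognized (one wheel, involute flank): single-mesh tooth geometry, m = 3.922, N = 27
classification: single-mesh tooth geometry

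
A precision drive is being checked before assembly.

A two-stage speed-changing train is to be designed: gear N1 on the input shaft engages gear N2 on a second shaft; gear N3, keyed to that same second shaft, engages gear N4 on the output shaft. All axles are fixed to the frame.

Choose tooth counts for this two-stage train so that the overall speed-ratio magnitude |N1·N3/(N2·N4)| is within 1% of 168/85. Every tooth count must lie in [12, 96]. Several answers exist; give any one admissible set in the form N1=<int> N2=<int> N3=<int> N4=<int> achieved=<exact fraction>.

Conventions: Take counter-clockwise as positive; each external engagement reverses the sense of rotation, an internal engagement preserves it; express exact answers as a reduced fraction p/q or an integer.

N1=12 N2=15 N3=42 N4=17 achieved=168/85

design class (target 168/85): fixed-axis compound train
target = 168/85 in lowest terms: an exact hit needs N1·N3 = k·168 and N2·N4 = k·85 for one integer k, every count in [12, 96]; additionally prefer no 1:1 stage (N1 ≠ N2, N3 ≠ N4)
k = 1…2: no 1:1-free in-range split of k·168 and k·85 into factor pairs; take k = 3
k = 3: N1·N3 = 504 = 12·42, N2·N4 = 255 = 15·17
achieved = 12·42/(15·17) = 168/85; |achieved − target| = 0 ≤ 42/2125 ✓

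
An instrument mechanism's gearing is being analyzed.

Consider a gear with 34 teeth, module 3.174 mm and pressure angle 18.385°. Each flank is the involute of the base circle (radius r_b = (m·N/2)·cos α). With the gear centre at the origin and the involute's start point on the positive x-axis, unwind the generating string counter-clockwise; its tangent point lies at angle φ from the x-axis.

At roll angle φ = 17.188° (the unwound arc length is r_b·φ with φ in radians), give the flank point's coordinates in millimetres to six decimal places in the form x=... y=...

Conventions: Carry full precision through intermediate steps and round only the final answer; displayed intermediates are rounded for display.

x=53.456312 y=0.456643

recognized (one wheel, involute flank): single-mesh tooth geometry, m = 3.174, N = 34
pitch radius r_p = m·N/2 = 3.174·34/2 = 53.958000
base radius r_b = r_p·cos α = 53.958000·cos 18.385° = 51.203909
roll angle φ = 17.188° = 0.29998719 rad
x = r_b·(cos φ + φ·sin φ) = 53.456312
y = r_b·(sin φ − φ·cos φ) = 0.456643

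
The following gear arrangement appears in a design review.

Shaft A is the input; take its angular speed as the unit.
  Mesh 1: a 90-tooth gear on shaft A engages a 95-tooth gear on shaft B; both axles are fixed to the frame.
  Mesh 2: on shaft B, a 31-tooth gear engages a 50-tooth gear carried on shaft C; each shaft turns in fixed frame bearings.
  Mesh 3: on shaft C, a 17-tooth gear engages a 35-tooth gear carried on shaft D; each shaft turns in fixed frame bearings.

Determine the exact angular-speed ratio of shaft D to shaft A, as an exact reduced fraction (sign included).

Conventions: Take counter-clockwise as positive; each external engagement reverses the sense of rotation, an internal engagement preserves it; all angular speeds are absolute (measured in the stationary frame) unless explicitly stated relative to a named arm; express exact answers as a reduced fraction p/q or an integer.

class = fixed-axis compound train [3 meshes; 3 ratios multiply, 3 sense flips]
mesh 1 [90T→95T]: running ratio 18/19, sense −
mesh 2 [31T→50T]: running ratio 279/475, sense +
mesh 3 [17T→35T]: running ratio 4743/16625, sense −
ω_out/ω_in = -4743/16625

-4743/16625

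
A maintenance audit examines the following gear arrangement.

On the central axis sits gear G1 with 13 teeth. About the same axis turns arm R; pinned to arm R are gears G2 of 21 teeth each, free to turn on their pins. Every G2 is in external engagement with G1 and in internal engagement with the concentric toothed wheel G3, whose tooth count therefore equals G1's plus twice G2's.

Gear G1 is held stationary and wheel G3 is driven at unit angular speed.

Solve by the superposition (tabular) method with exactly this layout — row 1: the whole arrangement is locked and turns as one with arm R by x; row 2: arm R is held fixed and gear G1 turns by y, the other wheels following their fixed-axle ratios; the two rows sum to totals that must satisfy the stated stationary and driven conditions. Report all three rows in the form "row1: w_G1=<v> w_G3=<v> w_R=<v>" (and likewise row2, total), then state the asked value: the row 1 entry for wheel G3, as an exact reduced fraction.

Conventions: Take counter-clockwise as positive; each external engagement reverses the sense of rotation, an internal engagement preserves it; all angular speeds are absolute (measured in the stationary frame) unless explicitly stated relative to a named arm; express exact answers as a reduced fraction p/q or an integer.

class = planetary set [G3 = 13+2·21 = 55; Willis about the carrier]
row 1 (train locked, turned with arm): all members turn x
superposition row 2 [arm held]: sun y, ring −(13/55)·y, arm 0
boundary: total ω_sun = x + y = 0 and total ω_ring = x − (13/55)·y = 1  ⇒  y = -55/68, x = 55/68
row 2 ring = −(13/55)·(-55/68) = 13/68
totals (row 1 + row 2): sun 55/68 + (-55/68) = 0, ring 55/68 + 13/68 = 1, arm 55/68 + 0 = 55/68
asked cell (row1, ring) = 55/68

row1: w_G1=55/68 w_G3=55/68 w_R=55/68
row2: w_G1=-55/68 w_G3=13/68 w_R=0
total: w_G1=0 w_G3=1 w_R=55/68
asked value: 55/68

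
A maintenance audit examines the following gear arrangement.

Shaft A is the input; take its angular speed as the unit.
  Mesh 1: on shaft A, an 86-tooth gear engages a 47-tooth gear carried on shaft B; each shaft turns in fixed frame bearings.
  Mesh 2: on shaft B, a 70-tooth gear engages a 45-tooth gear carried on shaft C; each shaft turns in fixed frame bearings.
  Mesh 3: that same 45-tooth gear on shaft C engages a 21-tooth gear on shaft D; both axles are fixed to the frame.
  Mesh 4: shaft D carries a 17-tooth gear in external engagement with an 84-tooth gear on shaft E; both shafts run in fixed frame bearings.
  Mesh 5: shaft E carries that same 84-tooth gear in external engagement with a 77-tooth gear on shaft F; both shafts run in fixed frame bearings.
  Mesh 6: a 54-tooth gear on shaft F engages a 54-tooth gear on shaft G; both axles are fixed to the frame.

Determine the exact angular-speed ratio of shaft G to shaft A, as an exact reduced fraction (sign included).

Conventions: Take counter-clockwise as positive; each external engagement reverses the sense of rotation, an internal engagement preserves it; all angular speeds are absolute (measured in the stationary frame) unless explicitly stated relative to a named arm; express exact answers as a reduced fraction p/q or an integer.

class = fixed-axis compound train [6 meshes; 6 ratios multiply, 6 sense flips]
mesh 1 [86T→47T]: running ratio 86/47, sense −
mesh 2 [70T→45T]: running ratio 1204/423, sense +
mesh 3 [45T→21T]: running ratio 860/141, sense −
mesh 4 [17T→84T]: running ratio 3655/2961, sense +
mesh 5 [84T→77T]: running ratio 14620/10857, sense −
mesh 6 [54T→54T]: running ratio 14620/10857, sense +
ω_out/ω_in = 14620/10857

14620/10857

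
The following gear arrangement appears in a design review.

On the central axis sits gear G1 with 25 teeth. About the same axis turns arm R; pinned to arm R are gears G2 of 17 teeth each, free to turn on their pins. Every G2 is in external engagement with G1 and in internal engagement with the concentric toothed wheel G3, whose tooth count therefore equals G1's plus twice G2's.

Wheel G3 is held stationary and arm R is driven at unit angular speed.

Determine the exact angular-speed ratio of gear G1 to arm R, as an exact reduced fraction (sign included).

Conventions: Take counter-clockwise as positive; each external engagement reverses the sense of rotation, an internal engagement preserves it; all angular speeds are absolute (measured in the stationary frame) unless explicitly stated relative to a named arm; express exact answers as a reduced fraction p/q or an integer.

84/25

recognized (axles ride arm R): planetary set, 25/17/59 teeth
ring teeth: 25 + 2·17 = 59
25(ω_sun−ω_arm) = −59(ω_ring−ω_arm),  ω_ring = 0, ω_arm = 1
ω_sun = 1 − (59/25)(0−1) = 84/25
ω_out/ω_in = 84/25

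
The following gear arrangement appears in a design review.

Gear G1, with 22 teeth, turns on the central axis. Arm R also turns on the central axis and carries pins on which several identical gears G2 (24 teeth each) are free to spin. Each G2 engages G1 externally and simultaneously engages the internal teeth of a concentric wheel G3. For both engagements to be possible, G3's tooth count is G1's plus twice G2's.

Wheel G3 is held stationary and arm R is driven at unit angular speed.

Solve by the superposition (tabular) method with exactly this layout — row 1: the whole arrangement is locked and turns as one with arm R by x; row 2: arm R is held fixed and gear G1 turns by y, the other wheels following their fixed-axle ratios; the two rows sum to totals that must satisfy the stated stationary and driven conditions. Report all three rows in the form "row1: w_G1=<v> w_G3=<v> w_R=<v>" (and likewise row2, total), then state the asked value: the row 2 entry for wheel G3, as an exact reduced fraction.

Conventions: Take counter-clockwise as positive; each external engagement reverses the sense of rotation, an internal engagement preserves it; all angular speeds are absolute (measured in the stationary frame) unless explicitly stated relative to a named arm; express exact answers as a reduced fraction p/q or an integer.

topology: planetary set — G1 22T / G2 24T / G3 70T, arm = carrier (Willis)
row 1: whole set turns with the arm by x
superposition row 2 [arm held]: sun y, ring −(22/70)·y, arm 0
boundary: total ω_ring = x − (22/70)·y = 0 and total ω_arm = x = 1  ⇒  y = 35/11, x = 1
row 2 ring = −(22/70)·35/11 = -1
totals (row 1 + row 2): sun 1 + 35/11 = 46/11, ring 1 + (-1) = 0, arm 1 + 0 = 1
asked cell (row2, ring) = -1

row1: w_G1=1 w_G3=1 w_R=1
row2: w_G1=35/11 w_G3=-1 w_R=0
total: w_G1=46/11 w_G3=0 w_R=1
asked value: -1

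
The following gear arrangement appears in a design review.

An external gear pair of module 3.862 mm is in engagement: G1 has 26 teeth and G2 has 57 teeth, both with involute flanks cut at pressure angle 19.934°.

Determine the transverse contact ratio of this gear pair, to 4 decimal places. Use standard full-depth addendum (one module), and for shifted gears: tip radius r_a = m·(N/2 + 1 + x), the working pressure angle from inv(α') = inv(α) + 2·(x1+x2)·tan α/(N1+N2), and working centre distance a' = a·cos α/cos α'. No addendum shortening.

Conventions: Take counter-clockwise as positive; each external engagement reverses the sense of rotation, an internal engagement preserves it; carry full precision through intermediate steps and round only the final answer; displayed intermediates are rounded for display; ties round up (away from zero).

topology: single-mesh involute geometry — m = 3.862, 26T/57T pair
base radii: r_b1 = 47.197957, r_b2 = 103.472443
tip radii: r_a1 = 54.068000, r_a2 = 113.929000
no profile shift: α' = α, a' = a
action lengths: √(r_a1²−r_b1²) = 26.376154, √(r_a2²−r_b2²) = 47.678827
base pitch p_b = π·m·cos α = 11.405904
CR = (26.376154 + 47.678827 − 160.273000·sin 19.93400°)/11.405904 = 1.701918
contact ratio ≈ 1.7019

1.7019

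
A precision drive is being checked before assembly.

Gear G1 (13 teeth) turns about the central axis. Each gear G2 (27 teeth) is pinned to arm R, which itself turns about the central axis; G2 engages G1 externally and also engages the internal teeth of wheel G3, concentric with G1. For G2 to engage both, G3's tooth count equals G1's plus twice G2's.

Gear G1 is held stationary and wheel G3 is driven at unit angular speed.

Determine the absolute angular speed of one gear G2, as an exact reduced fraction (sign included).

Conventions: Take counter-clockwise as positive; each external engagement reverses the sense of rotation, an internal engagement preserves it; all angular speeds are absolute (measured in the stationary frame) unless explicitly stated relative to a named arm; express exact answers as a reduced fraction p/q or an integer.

67/54

topology: planetary set — G1 13T / G2 27T / G3 67T, arm = carrier (Willis)
ring teeth: 13 + 2·27 = 67
13(ω_sun−ω_arm) = −67(ω_ring−ω_arm),  ω_sun = 0, ω_ring = 1
13(0−ω_arm) = −67(1−ω_arm)  ⇒  80·ω_arm = 67  ⇒  ω_arm = 67/80
sun–planet mesh: 13·(0−67/80) = −27·(ω_p−ω_arm)  ⇒  ω_p−ω_arm = 871/2160
ω_p = 67/80 + 871/2160 = 67/54
exact speed ratio = 67/54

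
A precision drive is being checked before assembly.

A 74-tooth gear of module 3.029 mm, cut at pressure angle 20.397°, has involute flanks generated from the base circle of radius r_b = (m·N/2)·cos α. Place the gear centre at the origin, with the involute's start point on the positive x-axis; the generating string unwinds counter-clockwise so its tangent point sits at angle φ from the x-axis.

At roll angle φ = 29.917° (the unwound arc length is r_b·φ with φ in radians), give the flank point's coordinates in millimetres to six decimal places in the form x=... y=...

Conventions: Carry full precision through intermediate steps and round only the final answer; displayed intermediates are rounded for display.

x=118.404603 y=4.850177

recognized (one wheel, involute flank): single-mesh tooth geometry, m = 3.029, N = 74
pitch radius r_p = m·N/2 = 3.029·74/2 = 112.073000
base radius r_b = r_p·cos α = 112.073000·cos 20.397° = 105.046050
roll angle φ = 29.917° = 0.52215015 rad
x = r_b·(cos φ + φ·sin φ) = 118.404603
y = r_b·(sin φ − φ·cos φ) = 4.850177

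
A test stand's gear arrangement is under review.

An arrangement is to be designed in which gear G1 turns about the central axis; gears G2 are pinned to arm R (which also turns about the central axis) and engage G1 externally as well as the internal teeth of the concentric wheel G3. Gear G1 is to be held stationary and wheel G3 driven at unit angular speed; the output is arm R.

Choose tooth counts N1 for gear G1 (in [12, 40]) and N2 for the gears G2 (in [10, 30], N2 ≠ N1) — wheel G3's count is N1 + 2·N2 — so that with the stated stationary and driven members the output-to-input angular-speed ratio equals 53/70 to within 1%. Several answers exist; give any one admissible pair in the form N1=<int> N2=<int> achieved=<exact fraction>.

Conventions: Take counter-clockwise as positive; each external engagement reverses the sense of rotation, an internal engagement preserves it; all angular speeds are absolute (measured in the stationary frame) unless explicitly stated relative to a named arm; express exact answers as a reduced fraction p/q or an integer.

design class (target 53/70): planetary set
Willis with ω_sun = 0: ω_arm/ω_ring = N3/(N1+N3); set equal to 53/70  ⇒  N3/N1 = (53/70)/(1 − 53/70) = 53/17
N3 = N1 + 2·N2  ⇒  N2/N1 = (N3/N1 − 1)/2 = (53/17 − 1)/2 = 18/17
smallest multiple with N1 ≥ 12 and N2 ≥ 10: k = 1  ⇒  N1 = 1·17 = 17, N2 = 1·18 = 18 (N1 ≤ 40, N2 ≤ 30, N2 ≠ N1 ✓), N3 = 17 + 2·18 = 53
check: N3/(N1+N3) with N1 = 17, N3 = 53 gives 53/70; |achieved − target| = 0 ≤ 53/7000 ✓

N1=17 N2=18 achieved=53/70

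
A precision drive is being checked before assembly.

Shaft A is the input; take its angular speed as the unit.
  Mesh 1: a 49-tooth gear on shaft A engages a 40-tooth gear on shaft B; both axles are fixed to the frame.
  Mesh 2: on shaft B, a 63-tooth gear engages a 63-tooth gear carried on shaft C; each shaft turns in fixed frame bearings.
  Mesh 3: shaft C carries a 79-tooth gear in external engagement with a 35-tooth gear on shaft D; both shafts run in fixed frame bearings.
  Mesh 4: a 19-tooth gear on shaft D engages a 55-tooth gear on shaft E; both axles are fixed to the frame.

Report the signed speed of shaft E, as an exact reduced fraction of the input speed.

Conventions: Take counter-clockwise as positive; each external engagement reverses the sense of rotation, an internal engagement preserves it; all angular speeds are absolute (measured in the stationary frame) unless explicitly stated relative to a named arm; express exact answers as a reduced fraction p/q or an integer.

4-mesh fixed-axis compound train (all bearings frame-fixed)
mesh 1 [49T→40T]: |ω|/ω_in = 1×49/40 = 49/40, sense flips to −
mesh 2 [63T→63T]: |ω|/ω_in = (49/40)×63/63 = 49/40, sense flips to +
mesh 3 [79T→35T]: |ω|/ω_in = (49/40)×79/35 = 553/200, sense flips to −
mesh 4 [19T→55T]: |ω|/ω_in = (553/200)×19/55 = 10507/11000, sense flips to +
signed output speed (× input speed) = 10507/11000

10507/11000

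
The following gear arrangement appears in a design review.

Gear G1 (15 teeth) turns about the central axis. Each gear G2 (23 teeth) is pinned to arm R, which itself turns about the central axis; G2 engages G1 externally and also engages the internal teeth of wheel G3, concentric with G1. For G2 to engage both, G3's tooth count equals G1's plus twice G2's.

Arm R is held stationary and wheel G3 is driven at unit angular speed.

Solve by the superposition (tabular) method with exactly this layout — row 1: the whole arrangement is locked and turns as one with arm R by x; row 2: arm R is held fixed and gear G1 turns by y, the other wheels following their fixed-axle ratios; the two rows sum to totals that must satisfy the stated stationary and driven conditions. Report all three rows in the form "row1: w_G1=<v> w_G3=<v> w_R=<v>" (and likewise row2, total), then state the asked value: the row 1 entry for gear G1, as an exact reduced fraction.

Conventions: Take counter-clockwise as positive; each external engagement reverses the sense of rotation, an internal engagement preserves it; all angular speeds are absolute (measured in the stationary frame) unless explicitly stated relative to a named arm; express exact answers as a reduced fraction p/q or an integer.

row1: w_G1=0 w_G3=0 w_R=0
row2: w_G1=-61/15 w_G3=1 w_R=0
total: w_G1=-61/15 w_G3=1 w_R=0
asked value: 0

topology: planetary set — G1 15T / G2 23T / G3 61T, arm = carrier (Willis)
superposition row 1 [locked train]: every member turns x
superposition row 2 [arm held]: sun y, ring −(15/61)·y, arm 0
boundary: total ω_arm = x = 0 and total ω_ring = x − (15/61)·y = 1  ⇒  y = -61/15, x = 0
row 2 ring = −(15/61)·(-61/15) = 1
totals (row 1 + row 2): sun 0 + (-61/15) = -61/15, ring 0 + 1 = 1, arm 0 + 0 = 0
asked cell (row1, sun) = 0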